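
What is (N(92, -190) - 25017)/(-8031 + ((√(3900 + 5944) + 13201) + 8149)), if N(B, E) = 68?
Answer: -332295731/177385917 + 49898*√2461/177385917 ≈ -1.8593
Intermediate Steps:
(N(92, -190) - 25017)/(-8031 + ((√(3900 + 5944) + 13201) + 8149)) = (68 - 25017)/(-8031 + ((√(3900 + 5944) + 13201) + 8149)) = -24949/(-8031 + ((√9844 + 13201) + 8149)) = -24949/(-8031 + ((2*√2461 + 13201) + 8149)) = -24949/(-8031 + ((13201 + 2*√2461) + 8149)) = -24949/(-8031 + (21350 + 2*√2461)) = -24949/(13319 + 2*√2461)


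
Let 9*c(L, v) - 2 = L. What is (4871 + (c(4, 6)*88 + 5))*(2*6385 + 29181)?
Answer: 621042604/3 ≈ 2.0701e+8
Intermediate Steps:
c(L, v) = 2/9 + L/9
(4871 + (c(4, 6)*88 + 5))*(2*6385 + 29181) = (4871 + ((2/9 + (⅑)*4)*88 + 5))*(2*6385 + 29181) = (4871 + ((2/9 + 4/9)*88 + 5))*(12770 + 29181) = (4871 + ((⅔)*88 + 5))*41951 = (4871 + (176/3 + 5))*41951 = (4871 + 191/3)*41951 = (14804/3)*41951 = 621042604/3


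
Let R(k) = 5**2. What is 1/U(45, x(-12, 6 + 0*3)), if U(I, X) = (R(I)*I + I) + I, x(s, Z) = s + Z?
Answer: 1/1215 ≈ 0.00082305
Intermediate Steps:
R(k) = 25
x(s, Z) = Z + s
U(I, X) = 27*I (U(I, X) = (25*I + I) + I = 26*I + I = 27*I)
1/U(45, x(-12, 6 + 0*3)) = 1/(27*45) = 1/1215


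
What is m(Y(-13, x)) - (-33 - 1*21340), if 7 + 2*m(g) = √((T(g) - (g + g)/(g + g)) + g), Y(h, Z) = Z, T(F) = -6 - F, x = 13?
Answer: 42739/2 + I*√7/2 ≈ 21370.0 + 1.3229*I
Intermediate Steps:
m(g) = -7/2 + I*√7/2 (m(g) = -7/2 + √(((-6 - g) - (g + g)/(g + g)) + g)/2 = -7/2 + √(((-6 - g) - 2*g/(2*g)) + g)/2 = -7/2 + √(((-6 - g) - 2*g*1/(2*g)) + g)/2 = -7/2 + √(((-6 - g) - 1*1) + g)/2 = -7/2 + √(((-6 - g) - 1) + g)/2 = -7/2 + √((-7 - g) + g)/2 = -7/2 + √(-7)/2 = -7/2 + (I*√7)/2 = -7/2 + I*√7/2)
m(Y(-13, x)) - (-33 - 1*21340) = (-7/2 + I*√7/2) - (-33 - 1*21340) = (-7/2 + I*√7/2) - (-33 - 21340) = (-7/2 + I*√7/2) - 1*(-21373) = (-7/2 + I*√7/2) + 21373 = 42739/2 + I*√7/2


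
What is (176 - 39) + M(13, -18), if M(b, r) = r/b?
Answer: 1763/13 ≈ 135.62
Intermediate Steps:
(176 - 39) + M(13, -18) = (176 - 39) - 18/13 = 137 - 18*1/13 = 137 - 18/13 = 1763/13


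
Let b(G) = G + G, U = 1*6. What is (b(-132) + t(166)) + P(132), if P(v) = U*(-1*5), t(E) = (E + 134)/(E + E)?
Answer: -24327/83 ≈ -293.10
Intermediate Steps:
U = 6
b(G) = 2*G
t(E) = (134 + E)/(2*E) (t(E) = (134 + E)/((2*E)) = (134 + E)*(1/(2*E)) = (134 + E)/(2*E))
P(v) = -30 (P(v) = 6*(-1*5) = 6*(-5) = -30)
(b(-132) + t(166)) + P(132) = (2*(-132) + (1/2)*(134 + 166)/166) - 30 = (-264 + (1/2)*(1/166)*300) - 30 = (-264 + 75/83) - 30 = -21837/83 - 30 = -24327/83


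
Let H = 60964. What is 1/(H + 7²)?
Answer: 1/61013 ≈ 1.6390e-5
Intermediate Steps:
1/(H + 7²) = 1/(60964 + 7²) = 1/(60964 + 49) = 1/61013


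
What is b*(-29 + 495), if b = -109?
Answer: -50794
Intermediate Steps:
b*(-29 + 495) = -109*(-29 + 495) = -109*466 = -50794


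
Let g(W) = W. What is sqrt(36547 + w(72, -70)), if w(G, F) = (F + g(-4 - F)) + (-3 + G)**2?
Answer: 2*sqrt(10326) ≈ 203.23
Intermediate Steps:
w(G, F) = -4 + (-3 + G)**2 (w(G, F) = (F + (-4 - F)) + (-3 + G)**2 = -4 + (-3 + G)**2)
sqrt(36547 + w(72, -70)) = sqrt(36547 + (-4 + (-3 + 72)**2)) = sqrt(36547 + (-4 + 69**2)) = sqrt(36547 + (-4 + 4761)) = sqrt(36547 + 4757) = sqrt(41304) = 2*sqrt(10326)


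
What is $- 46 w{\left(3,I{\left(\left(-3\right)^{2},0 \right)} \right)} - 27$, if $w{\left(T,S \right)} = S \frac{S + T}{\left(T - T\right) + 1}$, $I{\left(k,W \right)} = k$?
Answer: $-4995$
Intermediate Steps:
$w{\left(T,S \right)} = S \left(S + T\right)$ ($w{\left(T,S \right)} = S \frac{S + T}{0 + 1} = S \frac{S + T}{1} = S \left(S + T\right) 1 = S \left(S + T\right)$)
$- 46 w{\left(3,I{\left(\left(-3\right)^{2},0 \right)} \right)} - 27 = - 46 \left(-3\right)^{2} \left(\left(-3\right)^{2} + 3\right) - 27 = - 46 \cdot 9 \left(9 + 3\right) - 27 = - 46 \cdot 9 \cdot 12 - 27 = \left(-46\right) 108 - 27 = -4968 - 27 = -4995$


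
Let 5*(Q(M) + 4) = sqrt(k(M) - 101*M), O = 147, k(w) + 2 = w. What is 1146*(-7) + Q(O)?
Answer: -8026 + I*sqrt(14702)/5 ≈ -8026.0 + 24.25*I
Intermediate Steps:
k(w) = -2 + w
Q(M) = -4 + sqrt(-2 - 100*M)/5 (Q(M) = -4 + sqrt((-2 + M) - 101*M)/5 = -4 + sqrt(-2 - 100*M)/5)
1146*(-7) + Q(O) = 1146*(-7) + (-4 + sqrt(-2 - 100*147)/5) = -8022 + (-4 + sqrt(-2 - 14700)/5) = -8022 + (-4 + sqrt(-14702)/5) = -8022 + (-4 + (I*sqrt(14702))/5) = -8022 + (-4 + I*sqrt(14702)/5) = -8026 + I*sqrt(14702)/5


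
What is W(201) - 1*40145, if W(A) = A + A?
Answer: -39743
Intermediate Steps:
W(A) = 2*A
W(201) - 1*40145 = 2*201 - 1*40145 = 402 - 40145 = -39743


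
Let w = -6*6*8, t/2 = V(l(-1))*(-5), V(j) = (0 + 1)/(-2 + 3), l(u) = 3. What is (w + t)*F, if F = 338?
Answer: -100724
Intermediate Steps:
V(j) = 1 (V(j) = 1/1 = 1*1 = 1)
t = -10 (t = 2*(1*(-5)) = 2*(-5) = -10)
w = -288 (w = -36*8 = -288)
(w + t)*F = (-288 - 10)*338 = -298*338 = -100724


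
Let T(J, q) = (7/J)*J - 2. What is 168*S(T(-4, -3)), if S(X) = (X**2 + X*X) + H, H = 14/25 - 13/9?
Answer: 618856/75 ≈ 8251.4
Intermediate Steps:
T(J, q) = 5 (T(J, q) = 7 - 2 = 5)
H = -199/225 (H = 14*(1/25) - 13*1/9 = 14/25 - 13/9 = -199/225 ≈ -0.88444)
S(X) = -199/225 + 2*X**2 (S(X) = (X**2 + X*X) - 199/225 = (X**2 + X**2) - 199/225 = 2*X**2 - 199/225 = -199/225 + 2*X**2)
168*S(T(-4, -3)) = 168*(-199/225 + 2*5**2) = 168*(-199/225 + 2*25) = 168*(-199/225 + 50) = 168*(11051/225) = 618856/75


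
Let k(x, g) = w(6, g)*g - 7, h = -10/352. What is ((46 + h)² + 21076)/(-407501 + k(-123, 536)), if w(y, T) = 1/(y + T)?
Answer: -194663217847/3420815974400 ≈ -0.056906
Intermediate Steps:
w(y, T) = 1/(T + y)
h = -5/176 (h = -10*1/352 = -5/176 ≈ -0.028409)
k(x, g) = -7 + g/(6 + g) (k(x, g) = g/(g + 6) - 7 = g/(6 + g) - 7 = -7 + g/(6 + g))
((46 + h)² + 21076)/(-407501 + k(-123, 536)) = ((46 - 5/176)² + 21076)/(-407501 + 6*(-7 - 1*536)/(6 + 536)) = ((8091/176)² + 21076)/(-407501 + 6*(-7 - 536)/542) = (65464281/30976 + 21076)/(-407501 + 6*(1/542)*(-543)) = 718314457/(30976*(-407501 - 1629/271)) = 718314457/(30976*(-110434400/271)) = (718314457/30976)*(-271/110434400) = -194663217847/3420815974400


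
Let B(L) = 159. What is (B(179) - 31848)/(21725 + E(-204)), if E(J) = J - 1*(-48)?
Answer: -31689/21569 ≈ -1.4692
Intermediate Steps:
E(J) = 48 + J (E(J) = J + 48 = 48 + J)
(B(179) - 31848)/(21725 + E(-204)) = (159 - 31848)/(21725 + (48 - 204)) = -31689/(21725 - 156) = -31689/21569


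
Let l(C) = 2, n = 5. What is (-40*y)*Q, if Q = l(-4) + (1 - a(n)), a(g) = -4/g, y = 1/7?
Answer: -152/7 ≈ -21.714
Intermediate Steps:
y = ⅐ ≈ 0.14286
Q = 19/5 (Q = 2 + (1 - (-4)/5) = 2 + (1 - 1*(-⅘)) = 2 + (1 + ⅘) = 2 + 9/5 = 19/5 ≈ 3.8000)
(-40*y)*Q = -40*⅐*(19/5) = -40/7*19/5 = -152/7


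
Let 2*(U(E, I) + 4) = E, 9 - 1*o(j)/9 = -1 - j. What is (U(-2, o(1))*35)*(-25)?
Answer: 4375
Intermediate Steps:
o(j) = 90 + 9*j (o(j) = 81 - 9*(-1 - j) = 81 + (9 + 9*j) = 90 + 9*j)
U(E, I) = -4 + E/2
(U(-2, o(1))*35)*(-25) = ((-4 + (½)*(-2))*35)*(-25) = ((-4 - 1)*35)*(-25) = -5*35*(-25) = -175*(-25) = 4375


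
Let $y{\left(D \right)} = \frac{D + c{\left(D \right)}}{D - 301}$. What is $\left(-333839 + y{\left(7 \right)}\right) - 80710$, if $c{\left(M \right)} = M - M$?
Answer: $- \frac{17411059}{42} \approx -4.1455 \cdot 10^{5}$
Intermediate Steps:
$c{\left(M \right)} = 0$
$y{\left(D \right)} = \frac{D}{-301 + D}$ ($y{\left(D \right)} = \frac{D + 0}{D - 301} = \frac{D}{-301 + D}$)
$\left(-333839 + y{\left(7 \right)}\right) - 80710 = \left(-333839 + \frac{7}{-301 + 7}\right) - 80710 = \left(-333839 + \frac{7}{-294}\right) - 80710 = \left(-333839 + 7 \left(- \frac{1}{294}\right)\right) - 80710 = \left(-333839 - \frac{1}{42}\right) - 80710 = - \frac{14021239}{42} - 80710 = - \frac{17411059}{42}$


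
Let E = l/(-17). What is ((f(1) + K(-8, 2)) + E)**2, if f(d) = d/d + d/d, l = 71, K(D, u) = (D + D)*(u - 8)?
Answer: 2544025/289 ≈ 8802.9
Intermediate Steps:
K(D, u) = 2*D*(-8 + u) (K(D, u) = (2*D)*(-8 + u) = 2*D*(-8 + u))
f(d) = 2 (f(d) = 1 + 1 = 2)
E = -71/17 (E = 71/(-17) = 71*(-1/17) = -71/17 ≈ -4.1765)
((f(1) + K(-8, 2)) + E)**2 = ((2 + 2*(-8)*(-8 + 2)) - 71/17)**2 = ((2 + 2*(-8)*(-6)) - 71/17)**2 = ((2 + 96) - 71/17)**2 = (98 - 71/17)**2 = (1595/17)**2 = 2544025/289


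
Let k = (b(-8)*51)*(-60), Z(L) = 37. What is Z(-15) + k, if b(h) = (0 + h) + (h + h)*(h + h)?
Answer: -758843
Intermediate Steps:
b(h) = h + 4*h² (b(h) = h + (2*h)*(2*h) = h + 4*h²)
k = -758880 (k = (-8*(1 + 4*(-8))*51)*(-60) = (-8*(1 - 32)*51)*(-60) = (-8*(-31)*51)*(-60) = (248*51)*(-60) = 12648*(-60) = -758880)
Z(-15) + k = 37 - 758880 = -758843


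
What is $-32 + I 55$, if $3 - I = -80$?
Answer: $4533$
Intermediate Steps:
$I = 83$ ($I = 3 - -80 = 3 + 80 = 83$)
$-32 + I 55 = -32 + 83 \cdot 55 = -32 + 4565 = 4533$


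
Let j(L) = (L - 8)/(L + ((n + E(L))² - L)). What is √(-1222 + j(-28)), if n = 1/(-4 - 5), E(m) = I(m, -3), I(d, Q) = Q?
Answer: I*√240241/14 ≈ 35.01*I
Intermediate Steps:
E(m) = -3
n = -⅑ (n = 1/(-9) = -⅑ ≈ -0.11111)
j(L) = -81/98 + 81*L/784 (j(L) = (L - 8)/(L + ((-⅑ - 3)² - L)) = (-8 + L)/(L + ((-28/9)² - L)) = (-8 + L)/(L + (784/81 - L)) = (-8 + L)/(784/81) = (-8 + L)*(81/784) = -81/98 + 81*L/784)
√(-1222 + j(-28)) = √(-1222 + (-81/98 + (81/784)*(-28))) = √(-1222 + (-81/98 - 81/28)) = √(-1222 - 729/196) = √(-240241/196) = I*√240241/14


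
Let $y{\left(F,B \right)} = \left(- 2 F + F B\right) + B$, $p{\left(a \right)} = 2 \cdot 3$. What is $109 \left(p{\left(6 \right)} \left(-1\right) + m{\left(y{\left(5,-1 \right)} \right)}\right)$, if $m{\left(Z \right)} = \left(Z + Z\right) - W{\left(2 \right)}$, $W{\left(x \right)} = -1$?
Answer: $-4033$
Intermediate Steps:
$p{\left(a \right)} = 6$
$y{\left(F,B \right)} = B - 2 F + B F$ ($y{\left(F,B \right)} = \left(- 2 F + B F\right) + B = B - 2 F + B F$)
$m{\left(Z \right)} = 1 + 2 Z$ ($m{\left(Z \right)} = \left(Z + Z\right) - -1 = 2 Z + 1 = 1 + 2 Z$)
$109 \left(p{\left(6 \right)} \left(-1\right) + m{\left(y{\left(5,-1 \right)} \right)}\right) = 109 \left(6 \left(-1\right) + \left(1 + 2 \left(-1 - 10 - 5\right)\right)\right) = 109 \left(-6 + \left(1 + 2 \left(-1 - 10 - 5\right)\right)\right) = 109 \left(-6 + \left(1 + 2 \left(-16\right)\right)\right) = 109 \left(-6 + \left(1 - 32\right)\right) = 109 \left(-6 - 31\right) = 109 \left(-37\right) = -4033$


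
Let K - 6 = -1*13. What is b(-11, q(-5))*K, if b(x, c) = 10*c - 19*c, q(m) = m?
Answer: -315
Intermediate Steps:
b(x, c) = -9*c
K = -7 (K = 6 - 1*13 = 6 - 13 = -7)
b(-11, q(-5))*K = -9*(-5)*(-7) = 45*(-7) = -315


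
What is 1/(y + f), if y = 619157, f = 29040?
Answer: 1/648197 ≈ 1.5427e-6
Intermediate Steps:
1/(y + f) = 1/(619157 + 29040) = 1/648197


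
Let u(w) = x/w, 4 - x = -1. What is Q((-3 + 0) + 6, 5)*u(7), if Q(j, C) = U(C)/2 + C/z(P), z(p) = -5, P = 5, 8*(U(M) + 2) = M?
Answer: -135/112 ≈ -1.2054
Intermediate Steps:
x = 5 (x = 4 - 1*(-1) = 4 + 1 = 5)
U(M) = -2 + M/8
u(w) = 5/w
Q(j, C) = -1 - 11*C/80 (Q(j, C) = (-2 + C/8)/2 + C/(-5) = (-2 + C/8)*(½) + C*(-⅕) = (-1 + C/16) - C/5 = -1 - 11*C/80)
Q((-3 + 0) + 6, 5)*u(7) = (-1 - 11/80*5)*(5/7) = (-1 - 11/16)*(5*(⅐)) = -27/16*5/7 = -135/112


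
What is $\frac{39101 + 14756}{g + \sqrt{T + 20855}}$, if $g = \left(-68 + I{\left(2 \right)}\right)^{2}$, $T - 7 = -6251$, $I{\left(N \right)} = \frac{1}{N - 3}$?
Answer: $\frac{256413177}{22652510} - \frac{53857 \sqrt{14611}}{22652510} \approx 11.032$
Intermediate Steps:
$I{\left(N \right)} = \frac{1}{-3 + N}$
$T = -6244$ ($T = 7 - 6251 = -6244$)
$g = 4761$ ($g = \left(-68 + \frac{1}{-3 + 2}\right)^{2} = \left(-68 + \frac{1}{-1}\right)^{2} = \left(-68 - 1\right)^{2} = \left(-69\right)^{2} = 4761$)
$\frac{39101 + 14756}{g + \sqrt{T + 20855}} = \frac{39101 + 14756}{4761 + \sqrt{-6244 + 20855}} = \frac{53857}{4761 + \sqrt{14611}}$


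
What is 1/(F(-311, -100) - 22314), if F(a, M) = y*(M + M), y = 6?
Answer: -1/23514 ≈ -4.2528e-5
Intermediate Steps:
F(a, M) = 12*M (F(a, M) = 6*(M + M) = 6*(2*M) = 12*M)
1/(F(-311, -100) - 22314) = 1/(12*(-100) - 22314) = 1/(-1200 - 22314) = 1/(-23514) = -1/23514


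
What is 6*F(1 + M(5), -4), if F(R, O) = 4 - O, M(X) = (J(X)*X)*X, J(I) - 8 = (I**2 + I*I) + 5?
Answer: 48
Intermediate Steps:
J(I) = 13 + 2*I**2 (J(I) = 8 + ((I**2 + I*I) + 5) = 8 + ((I**2 + I**2) + 5) = 8 + (2*I**2 + 5) = 8 + (5 + 2*I**2) = 13 + 2*I**2)
M(X) = X**2*(13 + 2*X**2) (M(X) = ((13 + 2*X**2)*X)*X = (X*(13 + 2*X**2))*X = X**2*(13 + 2*X**2))
6*F(1 + M(5), -4) = 6*(4 - 1*(-4)) = 6*(4 + 4) = 6*8 = 48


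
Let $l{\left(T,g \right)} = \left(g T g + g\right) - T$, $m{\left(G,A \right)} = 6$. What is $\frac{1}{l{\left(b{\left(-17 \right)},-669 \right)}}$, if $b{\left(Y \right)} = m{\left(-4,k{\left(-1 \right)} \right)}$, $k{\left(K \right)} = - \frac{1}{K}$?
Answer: $\frac{1}{2684691} \approx 3.7248 \cdot 10^{-7}$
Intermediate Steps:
$b{\left(Y \right)} = 6$
$l{\left(T,g \right)} = g - T + T g^{2}$ ($l{\left(T,g \right)} = \left(T g g + g\right) - T = \left(T g^{2} + g\right) - T = \left(g + T g^{2}\right) - T = g - T + T g^{2}$)
$\frac{1}{l{\left(b{\left(-17 \right)},-669 \right)}} = \frac{1}{-669 - 6 + 6 \left(-669\right)^{2}} = \frac{1}{-669 - 6 + 6 \cdot 447561} = \frac{1}{-669 - 6 + 2685366} = \frac{1}{2684691}$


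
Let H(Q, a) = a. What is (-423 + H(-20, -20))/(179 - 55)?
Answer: -443/124 ≈ -3.5726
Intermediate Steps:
(-423 + H(-20, -20))/(179 - 55) = (-423 - 20)/(179 - 55) = -443/124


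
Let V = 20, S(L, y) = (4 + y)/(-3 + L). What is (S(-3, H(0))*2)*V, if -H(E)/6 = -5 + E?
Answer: -680/3 ≈ -226.67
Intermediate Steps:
H(E) = 30 - 6*E (H(E) = -6*(-5 + E) = 30 - 6*E)
S(L, y) = (4 + y)/(-3 + L)
(S(-3, H(0))*2)*V = (((4 + (30 - 6*0))/(-3 - 3))*2)*20 = (((4 + (30 + 0))/(-6))*2)*20 = (-(4 + 30)/6*2)*20 = (-⅙*34*2)*20 = -17/3*2*20 = -34/3*20 = -680/3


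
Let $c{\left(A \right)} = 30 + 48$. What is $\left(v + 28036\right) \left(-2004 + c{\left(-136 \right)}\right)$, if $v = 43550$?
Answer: $-137874636$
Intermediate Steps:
$c{\left(A \right)} = 78$
$\left(v + 28036\right) \left(-2004 + c{\left(-136 \right)}\right) = \left(43550 + 28036\right) \left(-2004 + 78\right) = 71586 \left(-1926\right) = -137874636$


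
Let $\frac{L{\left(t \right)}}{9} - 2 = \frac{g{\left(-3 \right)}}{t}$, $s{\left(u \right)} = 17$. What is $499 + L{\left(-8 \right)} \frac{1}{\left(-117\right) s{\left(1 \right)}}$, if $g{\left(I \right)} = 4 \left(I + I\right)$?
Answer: $\frac{110274}{221} \approx 498.98$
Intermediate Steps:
$g{\left(I \right)} = 8 I$ ($g{\left(I \right)} = 4 \cdot 2 I = 8 I$)
$L{\left(t \right)} = 18 - \frac{216}{t}$ ($L{\left(t \right)} = 18 + 9 \frac{8 \left(-3\right)}{t} = 18 + 9 \left(- \frac{24}{t}\right) = 18 - \frac{216}{t}$)
$499 + L{\left(-8 \right)} \frac{1}{\left(-117\right) s{\left(1 \right)}} = 499 + \left(18 - \frac{216}{-8}\right) \frac{1}{\left(-117\right) 17} = 499 + \left(18 - -27\right) \left(\left(- \frac{1}{117}\right) \frac{1}{17}\right) = 499 + \left(18 + 27\right) \left(- \frac{1}{1989}\right) = 499 + 45 \left(- \frac{1}{1989}\right) = 499 - \frac{5}{221} = \frac{110274}{221}$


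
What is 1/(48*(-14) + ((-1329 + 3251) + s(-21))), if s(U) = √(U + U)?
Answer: 625/781271 - I*√42/1562542 ≈ 0.00079998 - 4.1476e-6*I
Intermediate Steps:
s(U) = √2*√U (s(U) = √(2*U) = √2*√U)
1/(48*(-14) + ((-1329 + 3251) + s(-21))) = 1/(48*(-14) + ((-1329 + 3251) + √2*√(-21))) = 1/(-672 + (1922 + √2*(I*√21))) = 1/(-672 + (1922 + I*√42)) = 1/(1250 + I*√42)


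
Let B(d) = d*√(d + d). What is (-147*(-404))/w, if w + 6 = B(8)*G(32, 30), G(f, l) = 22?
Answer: 29694/349 ≈ 85.083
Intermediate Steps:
B(d) = √2*d^(3/2) (B(d) = d*√(2*d) = d*(√2*√d) = √2*d^(3/2))
w = 698 (w = -6 + (√2*8^(3/2))*22 = -6 + (√2*(16*√2))*22 = -6 + 32*22 = -6 + 704 = 698)
(-147*(-404))/w = -147*(-404)/698 = 59388*(1/698) = 29694/349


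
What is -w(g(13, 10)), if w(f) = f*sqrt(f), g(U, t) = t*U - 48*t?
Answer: 1750*I*sqrt(14) ≈ 6547.9*I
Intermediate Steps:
g(U, t) = -48*t + U*t (g(U, t) = U*t - 48*t = -48*t + U*t)
w(f) = f**(3/2)
-w(g(13, 10)) = -(10*(-48 + 13))**(3/2) = -(10*(-35))**(3/2) = -(-350)**(3/2) = -(-1750)*I*sqrt(14) = 1750*I*sqrt(14)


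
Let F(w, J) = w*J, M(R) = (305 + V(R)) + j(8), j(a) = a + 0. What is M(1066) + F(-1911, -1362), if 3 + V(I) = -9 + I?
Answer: 2604149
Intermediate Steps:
V(I) = -12 + I (V(I) = -3 + (-9 + I) = -12 + I)
j(a) = a
M(R) = 301 + R (M(R) = (305 + (-12 + R)) + 8 = (293 + R) + 8 = 301 + R)
F(w, J) = J*w
M(1066) + F(-1911, -1362) = (301 + 1066) - 1362*(-1911) = 1367 + 2602782 = 2604149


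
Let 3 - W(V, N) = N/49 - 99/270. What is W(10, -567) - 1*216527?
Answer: -45467533/210 ≈ -2.1651e+5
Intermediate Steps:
W(V, N) = 101/30 - N/49 (W(V, N) = 3 - (N/49 - 99/270) = 3 - (N*(1/49) - 99*1/270) = 3 - (N/49 - 11/30) = 3 - (-11/30 + N/49) = 3 + (11/30 - N/49) = 101/30 - N/49)
W(10, -567) - 1*216527 = (101/30 - 1/49*(-567)) - 1*216527 = (101/30 + 81/7) - 216527 = 3137/210 - 216527 = -45467533/210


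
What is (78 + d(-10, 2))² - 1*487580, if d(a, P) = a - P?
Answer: -483224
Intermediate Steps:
(78 + d(-10, 2))² - 1*487580 = (78 + (-10 - 1*2))² - 1*487580 = (78 + (-10 - 2))² - 487580 = (78 - 12)² - 487580 = 66² - 487580 = 4356 - 487580 = -483224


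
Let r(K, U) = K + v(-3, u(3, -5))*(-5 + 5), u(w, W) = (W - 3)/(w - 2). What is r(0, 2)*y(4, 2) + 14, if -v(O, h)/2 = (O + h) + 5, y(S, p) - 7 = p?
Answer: 14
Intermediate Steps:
u(w, W) = (-3 + W)/(-2 + w)
y(S, p) = 7 + p
v(O, h) = -10 - 2*O - 2*h (v(O, h) = -2*((O + h) + 5) = -2*(5 + O + h) = -10 - 2*O - 2*h)
r(K, U) = K (r(K, U) = K + (-10 - 2*(-3) - 2*(-3 - 5)/(-2 + 3))*(-5 + 5) = K + (-10 + 6 - 2*(-8)/1)*0 = K + (-10 + 6 - 2*(-8))*0 = K + (-10 + 6 + 16)*0 = K + 12*0 = K + 0 = K)
r(0, 2)*y(4, 2) + 14 = 0*(7 + 2) + 14 = 0*9 + 14 = 0 + 14 = 14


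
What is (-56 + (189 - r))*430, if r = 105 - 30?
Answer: 24940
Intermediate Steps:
r = 75
(-56 + (189 - r))*430 = (-56 + (189 - 1*75))*430 = (-56 + (189 - 75))*430 = (-56 + 114)*430 = 58*430 = 24940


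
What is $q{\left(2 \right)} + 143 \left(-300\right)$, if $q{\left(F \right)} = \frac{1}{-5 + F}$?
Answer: $- \frac{128701}{3} \approx -42900.0$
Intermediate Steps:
$q{\left(2 \right)} + 143 \left(-300\right) = \frac{1}{-5 + 2} + 143 \left(-300\right) = \frac{1}{-3} - 42900 = - \frac{1}{3} - 42900 = - \frac{128701}{3}$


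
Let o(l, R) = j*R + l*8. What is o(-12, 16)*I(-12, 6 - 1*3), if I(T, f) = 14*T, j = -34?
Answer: 107520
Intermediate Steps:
o(l, R) = -34*R + 8*l (o(l, R) = -34*R + l*8 = -34*R + 8*l)
o(-12, 16)*I(-12, 6 - 1*3) = (-34*16 + 8*(-12))*(14*(-12)) = (-544 - 96)*(-168) = -640*(-168) = 107520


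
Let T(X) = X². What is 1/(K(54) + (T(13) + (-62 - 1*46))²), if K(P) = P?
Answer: 1/3775 ≈ 0.00026490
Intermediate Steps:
1/(K(54) + (T(13) + (-62 - 1*46))²) = 1/(54 + (13² + (-62 - 1*46))²) = 1/(54 + (169 + (-62 - 46))²) = 1/(54 + (169 - 108)²) = 1/(54 + 61²) = 1/(54 + 3721) = 1/3775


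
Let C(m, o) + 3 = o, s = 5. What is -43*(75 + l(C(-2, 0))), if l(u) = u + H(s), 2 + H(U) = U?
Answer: -3225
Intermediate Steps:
C(m, o) = -3 + o
H(U) = -2 + U
l(u) = 3 + u (l(u) = u + (-2 + 5) = u + 3 = 3 + u)
-43*(75 + l(C(-2, 0))) = -43*(75 + (3 + (-3 + 0))) = -43*(75 + (3 - 3)) = -43*(75 + 0) = -43*75 = -3225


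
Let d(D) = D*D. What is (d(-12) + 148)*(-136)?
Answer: -39712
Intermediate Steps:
d(D) = D²
(d(-12) + 148)*(-136) = ((-12)² + 148)*(-136) = (144 + 148)*(-136) = 292*(-136) = -39712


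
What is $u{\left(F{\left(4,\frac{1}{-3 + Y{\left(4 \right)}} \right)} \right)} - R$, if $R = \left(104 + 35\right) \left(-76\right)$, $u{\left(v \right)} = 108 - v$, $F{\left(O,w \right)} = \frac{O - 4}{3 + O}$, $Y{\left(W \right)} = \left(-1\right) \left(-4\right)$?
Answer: $10672$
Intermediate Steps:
$Y{\left(W \right)} = 4$
$F{\left(O,w \right)} = \frac{-4 + O}{3 + O}$
$R = -10564$ ($R = 139 \left(-76\right) = -10564$)
$u{\left(F{\left(4,\frac{1}{-3 + Y{\left(4 \right)}} \right)} \right)} - R = \left(108 - \frac{-4 + 4}{3 + 4}\right) - -10564 = \left(108 - \frac{1}{7} \cdot 0\right) + 10564 = \left(108 - 0\right) + 10564 = \left(108 + 0\right) + 10564 = 108 + 10564 = 10672$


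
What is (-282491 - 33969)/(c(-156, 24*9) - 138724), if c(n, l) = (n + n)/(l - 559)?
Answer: 5427289/2379101 ≈ 2.2812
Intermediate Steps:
c(n, l) = 2*n/(-559 + l) (c(n, l) = (2*n)/(-559 + l) = 2*n/(-559 + l))
(-282491 - 33969)/(c(-156, 24*9) - 138724) = (-282491 - 33969)/(2*(-156)/(-559 + 24*9) - 138724) = -316460/(2*(-156)/(-559 + 216) - 138724) = -316460/(2*(-156)/(-343) - 138724) = -316460/(2*(-156)*(-1/343) - 138724) = -316460/(312/343 - 138724) = -316460/(-47582020/343) = -316460*(-343/47582020) = 5427289/2379101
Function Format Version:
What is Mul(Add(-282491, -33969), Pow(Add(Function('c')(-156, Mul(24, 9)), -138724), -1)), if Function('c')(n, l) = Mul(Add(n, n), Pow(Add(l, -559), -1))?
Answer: Rational(5427289, 2379101) ≈ 2.2812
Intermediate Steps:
Function('c')(n, l) = Mul(2, n, Pow(Add(-559, l), -1)) (Function('c')(n, l) = Mul(Mul(2, n), Pow(Add(-559, l), -1)) = Mul(2, n, Pow(Add(-559, l), -1)))
Mul(Add(-282491, -33969), Pow(Add(Function('c')(-156, Mul(24, 9)), -138724), -1)) = Mul(Add(-282491, -33969), Pow(Add(Mul(2, -156, Pow(Add(-559, Mul(24, 9)), -1)), -138724), -1)) = Mul(-316460, Pow(Add(Mul(2, -156, Pow(Add(-559, 216), -1)), -138724), -1)) = Mul(-316460, Pow(Add(Mul(2, -156, Pow(-343, -1)), -138724), -1)) = Mul(-316460, Pow(Add(Mul(2, -156, Rational(-1, 343)), -138724), -1)) = Mul(-316460, Pow(Add(Rational(312, 343), -138724), -1)) = Mul(-316460, Pow(Rational(-47582020, 343), -1)) = Mul(-316460, Rational(-343, 47582020)) = Rational(5427289, 2379101)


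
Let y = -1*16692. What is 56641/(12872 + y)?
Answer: -56641/3820 ≈ -14.827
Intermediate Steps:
y = -16692
56641/(12872 + y) = 56641/(12872 - 16692) = 56641/(-3820) = 56641*(-1/3820) = -56641/3820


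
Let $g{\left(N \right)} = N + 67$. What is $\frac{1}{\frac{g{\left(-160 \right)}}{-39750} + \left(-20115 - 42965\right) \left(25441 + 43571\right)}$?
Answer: $- \frac{13250}{57680919719969} \approx -2.2971 \cdot 10^{-10}$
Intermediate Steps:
$g{\left(N \right)} = 67 + N$
$\frac{1}{\frac{g{\left(-160 \right)}}{-39750} + \left(-20115 - 42965\right) \left(25441 + 43571\right)} = \frac{1}{\frac{67 - 160}{-39750} + \left(-20115 - 42965\right) \left(25441 + 43571\right)} = \frac{1}{\left(-93\right) \left(- \frac{1}{39750}\right) - 4353276960} = \frac{1}{\frac{31}{13250} - 4353276960} = \frac{1}{- \frac{57680919719969}{13250}} = - \frac{13250}{57680919719969}$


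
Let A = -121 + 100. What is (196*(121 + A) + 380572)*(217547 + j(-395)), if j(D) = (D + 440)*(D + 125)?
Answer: 82194128284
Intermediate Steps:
A = -21
j(D) = (125 + D)*(440 + D) (j(D) = (440 + D)*(125 + D) = (125 + D)*(440 + D))
(196*(121 + A) + 380572)*(217547 + j(-395)) = (196*(121 - 21) + 380572)*(217547 + (55000 + (-395)² + 565*(-395))) = (196*100 + 380572)*(217547 + (55000 + 156025 - 223175)) = (19600 + 380572)*(217547 - 12150) = 400172*205397 = 82194128284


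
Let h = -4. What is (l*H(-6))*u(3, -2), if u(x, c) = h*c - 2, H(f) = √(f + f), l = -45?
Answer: -540*I*√3 ≈ -935.31*I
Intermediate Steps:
H(f) = √2*√f (H(f) = √(2*f) = √2*√f)
u(x, c) = -2 - 4*c (u(x, c) = -4*c - 2 = -2 - 4*c)
(l*H(-6))*u(3, -2) = (-45*√2*√(-6))*(-2 - 4*(-2)) = (-45*√2*I*√6)*(-2 + 8) = -90*I*√3*6 = -540*I*√3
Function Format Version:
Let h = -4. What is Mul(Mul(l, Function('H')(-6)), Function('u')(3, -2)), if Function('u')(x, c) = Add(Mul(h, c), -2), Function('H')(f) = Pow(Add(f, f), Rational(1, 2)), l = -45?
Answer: Mul(-540, I, Pow(3, Rational(1, 2))) ≈ Mul(-935.31, I)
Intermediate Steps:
Function('H')(f) = Mul(Pow(2, Rational(1, 2)), Pow(f, Rational(1, 2))) (Function('H')(f) = Pow(Mul(2, f), Rational(1, 2)) = Mul(Pow(2, Rational(1, 2)), Pow(f, Rational(1, 2))))
Function('u')(x, c) = Add(-2, Mul(-4, c)) (Function('u')(x, c) = Add(Mul(-4, c), -2) = Add(-2, Mul(-4, c)))
Mul(Mul(l, Function('H')(-6)), Function('u')(3, -2)) = Mul(Mul(-45, Mul(Pow(2, Rational(1, 2)), Pow(-6, Rational(1, 2)))), Add(-2, Mul(-4, -2))) = Mul(Mul(-45, Mul(Pow(2, Rational(1, 2)), Mul(I, Pow(6, Rational(1, 2))))), Add(-2, 8)) = Mul(Mul(-45, Mul(2, I, Pow(3, Rational(1, 2)))), 6) = Mul(Mul(-90, I, Pow(3, Rational(1, 2))), 6) = Mul(-540, I, Pow(3, Rational(1, 2)))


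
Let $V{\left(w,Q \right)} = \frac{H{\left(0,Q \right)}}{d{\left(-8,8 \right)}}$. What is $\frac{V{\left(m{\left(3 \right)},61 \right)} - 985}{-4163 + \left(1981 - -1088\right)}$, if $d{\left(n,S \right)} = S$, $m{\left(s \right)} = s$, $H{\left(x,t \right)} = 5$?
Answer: $\frac{7875}{8752} \approx 0.89979$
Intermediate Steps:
$V{\left(w,Q \right)} = \frac{5}{8}$
$\frac{V{\left(m{\left(3 \right)},61 \right)} - 985}{-4163 + \left(1981 - -1088\right)} = \frac{\frac{5}{8} - 985}{-4163 + \left(1981 - -1088\right)} = - \frac{7875}{8 \left(-4163 + \left(1981 + 1088\right)\right)} = - \frac{7875}{8 \left(-4163 + 3069\right)} = - \frac{7875}{8 \left(-1094\right)} = \left(- \frac{7875}{8}\right) \left(- \frac{1}{1094}\right) = \frac{7875}{8752}$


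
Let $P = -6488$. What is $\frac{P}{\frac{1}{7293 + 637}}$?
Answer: $-51449840$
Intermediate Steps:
$\frac{P}{\frac{1}{7293 + 637}} = - \frac{6488}{\frac{1}{7293 + 637}} = - \frac{6488}{\frac{1}{7930}} = - 6488 \frac{1}{\frac{1}{7930}} = \left(-6488\right) 7930 = -51449840$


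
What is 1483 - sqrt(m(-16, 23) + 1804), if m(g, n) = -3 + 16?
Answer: 1483 - sqrt(1817) ≈ 1440.4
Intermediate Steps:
m(g, n) = 13
1483 - sqrt(m(-16, 23) + 1804) = 1483 - sqrt(13 + 1804) = 1483 - sqrt(1817)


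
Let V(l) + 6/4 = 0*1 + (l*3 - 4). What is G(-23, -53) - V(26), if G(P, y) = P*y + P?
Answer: 2247/2 ≈ 1123.5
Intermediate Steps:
G(P, y) = P + P*y
V(l) = -11/2 + 3*l (V(l) = -3/2 + (0*1 + (l*3 - 4)) = -3/2 + (0 + (3*l - 4)) = -3/2 + (0 + (-4 + 3*l)) = -3/2 + (-4 + 3*l) = -11/2 + 3*l)
G(-23, -53) - V(26) = -23*(1 - 53) - (-11/2 + 3*26) = -23*(-52) - (-11/2 + 78) = 1196 - 1*145/2 = 1196 - 145/2 = 2247/2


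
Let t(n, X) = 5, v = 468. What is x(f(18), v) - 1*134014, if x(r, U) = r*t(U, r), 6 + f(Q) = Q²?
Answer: -132424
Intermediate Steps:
f(Q) = -6 + Q²
x(r, U) = 5*r (x(r, U) = r*5 = 5*r)
x(f(18), v) - 1*134014 = 5*(-6 + 18²) - 1*134014 = 5*(-6 + 324) - 134014 = 5*318 - 134014 = 1590 - 134014 = -132424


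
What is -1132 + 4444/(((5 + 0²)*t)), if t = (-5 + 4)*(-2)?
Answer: -3438/5 ≈ -687.60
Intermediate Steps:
t = 2 (t = -1*(-2) = 2)
-1132 + 4444/(((5 + 0²)*t)) = -1132 + 4444/(((5 + 0²)*2)) = -1132 + 4444/(((5 + 0)*2)) = -1132 + 4444/((5*2)) = -1132 + 4444/10 = -1132 + 4444*(⅒) = -1132 + 2222/5 = -3438/5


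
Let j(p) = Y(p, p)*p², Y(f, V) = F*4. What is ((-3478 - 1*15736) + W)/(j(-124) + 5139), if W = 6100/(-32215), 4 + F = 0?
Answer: 123797022/1551970511 ≈ 0.079768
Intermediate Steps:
F = -4 (F = -4 + 0 = -4)
Y(f, V) = -16 (Y(f, V) = -4*4 = -16)
W = -1220/6443 (W = 6100*(-1/32215) = -1220/6443 ≈ -0.18935)
j(p) = -16*p²
((-3478 - 1*15736) + W)/(j(-124) + 5139) = ((-3478 - 1*15736) - 1220/6443)/(-16*(-124)² + 5139) = ((-3478 - 15736) - 1220/6443)/(-16*15376 + 5139) = (-19214 - 1220/6443)/(-246016 + 5139) = -123797022/6443/(-240877) = -123797022/6443*(-1/240877) = 123797022/1551970511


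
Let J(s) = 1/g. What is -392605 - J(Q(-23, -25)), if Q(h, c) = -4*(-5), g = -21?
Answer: -8244704/21 ≈ -3.9261e+5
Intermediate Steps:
Q(h, c) = 20
J(s) = -1/21 (J(s) = 1/(-21) = -1/21)
-392605 - J(Q(-23, -25)) = -392605 - 1*(-1/21) = -392605 + 1/21 = -8244704/21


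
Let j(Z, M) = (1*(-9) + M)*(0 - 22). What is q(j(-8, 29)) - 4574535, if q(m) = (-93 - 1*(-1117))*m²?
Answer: 193671865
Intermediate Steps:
j(Z, M) = 198 - 22*M (j(Z, M) = (-9 + M)*(-22) = 198 - 22*M)
q(m) = 1024*m² (q(m) = (-93 + 1117)*m² = 1024*m²)
q(j(-8, 29)) - 4574535 = 1024*(198 - 22*29)² - 4574535 = 1024*(198 - 638)² - 4574535 = 1024*(-440)² - 4574535 = 1024*193600 - 4574535 = 198246400 - 4574535 = 193671865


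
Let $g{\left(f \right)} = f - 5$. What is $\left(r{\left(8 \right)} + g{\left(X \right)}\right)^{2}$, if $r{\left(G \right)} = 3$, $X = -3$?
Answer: $25$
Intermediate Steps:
$g{\left(f \right)} = -5 + f$
$\left(r{\left(8 \right)} + g{\left(X \right)}\right)^{2} = \left(3 - 8\right)^{2} = \left(-5\right)^{2} = 25$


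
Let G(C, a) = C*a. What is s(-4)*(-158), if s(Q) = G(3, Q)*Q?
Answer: -7584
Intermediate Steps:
s(Q) = 3*Q**2 (s(Q) = (3*Q)*Q = 3*Q**2)
s(-4)*(-158) = (3*(-4)**2)*(-158) = (3*16)*(-158) = 48*(-158) = -7584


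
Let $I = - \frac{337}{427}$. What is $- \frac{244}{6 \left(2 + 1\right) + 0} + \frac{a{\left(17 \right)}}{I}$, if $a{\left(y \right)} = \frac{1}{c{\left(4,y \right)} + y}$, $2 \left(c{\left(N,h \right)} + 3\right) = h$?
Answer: $- \frac{22936}{1685} \approx -13.612$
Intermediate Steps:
$c{\left(N,h \right)} = -3 + \frac{h}{2}$
$I = - \frac{337}{427}$ ($I = \left(-337\right) \frac{1}{427} = - \frac{337}{427} \approx -0.78923$)
$a{\left(y \right)} = \frac{1}{-3 + \frac{3 y}{2}}$ ($a{\left(y \right)} = \frac{1}{\left(-3 + \frac{y}{2}\right) + y} = \frac{1}{-3 + \frac{3 y}{2}}$)
$- \frac{244}{6 \left(2 + 1\right) + 0} + \frac{a{\left(17 \right)}}{I} = - \frac{244}{6 \left(2 + 1\right) + 0} + \frac{\frac{2}{3} \frac{1}{-2 + 17}}{- \frac{337}{427}} = - \frac{244}{6 \cdot 3 + 0} + \frac{2}{3 \cdot 15} \left(- \frac{427}{337}\right) = - \frac{244}{18 + 0} + \frac{2}{3} \cdot \frac{1}{15} \left(- \frac{427}{337}\right) = - \frac{244}{18} + \frac{2}{45} \left(- \frac{427}{337}\right) = \left(-244\right) \frac{1}{18} - \frac{854}{15165} = - \frac{122}{9} - \frac{854}{15165} = - \frac{22936}{1685}$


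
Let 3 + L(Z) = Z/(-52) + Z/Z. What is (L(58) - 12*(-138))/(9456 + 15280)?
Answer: 42975/643136 ≈ 0.066821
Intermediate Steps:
L(Z) = -2 - Z/52 (L(Z) = -3 + (Z/(-52) + Z/Z) = -3 + (Z*(-1/52) + 1) = -3 + (-Z/52 + 1) = -3 + (1 - Z/52) = -2 - Z/52)
(L(58) - 12*(-138))/(9456 + 15280) = ((-2 - 1/52*58) - 12*(-138))/(9456 + 15280) = ((-2 - 29/26) + 1656)/24736 = (-81/26 + 1656)*(1/24736) = (42975/26)*(1/24736) = 42975/643136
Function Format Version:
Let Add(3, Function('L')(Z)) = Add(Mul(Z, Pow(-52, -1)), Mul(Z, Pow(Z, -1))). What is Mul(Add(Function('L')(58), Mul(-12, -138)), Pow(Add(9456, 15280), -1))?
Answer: Rational(42975, 643136) ≈ 0.066821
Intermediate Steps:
Function('L')(Z) = Add(-2, Mul(Rational(-1, 52), Z)) (Function('L')(Z) = Add(-3, Add(Mul(Z, Pow(-52, -1)), Mul(Z, Pow(Z, -1)))) = Add(-3, Add(Mul(Z, Rational(-1, 52)), 1)) = Add(-3, Add(Mul(Rational(-1, 52), Z), 1)) = Add(-3, Add(1, Mul(Rational(-1, 52), Z))) = Add(-2, Mul(Rational(-1, 52), Z)))
Mul(Add(Function('L')(58), Mul(-12, -138)), Pow(Add(9456, 15280), -1)) = Mul(Add(Add(-2, Mul(Rational(-1, 52), 58)), Mul(-12, -138)), Pow(Add(9456, 15280), -1)) = Mul(Add(Add(-2, Rational(-29, 26)), 1656), Pow(24736, -1)) = Mul(Add(Rational(-81, 26), 1656), Rational(1, 24736)) = Mul(Rational(42975, 26), Rational(1, 24736)) = Rational(42975, 643136)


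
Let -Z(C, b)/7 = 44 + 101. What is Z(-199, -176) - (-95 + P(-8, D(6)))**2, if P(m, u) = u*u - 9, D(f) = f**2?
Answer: -1421879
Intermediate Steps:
Z(C, b) = -1015 (Z(C, b) = -7*(44 + 101) = -7*145 = -1015)
P(m, u) = -9 + u**2 (P(m, u) = u**2 - 9 = -9 + u**2)
Z(-199, -176) - (-95 + P(-8, D(6)))**2 = -1015 - (-95 + (-9 + (6**2)**2))**2 = -1015 - (-95 + (-9 + 36**2))**2 = -1015 - (-95 + (-9 + 1296))**2 = -1015 - (-95 + 1287)**2 = -1015 - 1*1192**2 = -1015 - 1*1420864 = -1015 - 1420864 = -1421879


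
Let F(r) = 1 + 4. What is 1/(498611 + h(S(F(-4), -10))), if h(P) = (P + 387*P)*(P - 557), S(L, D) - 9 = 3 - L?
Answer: -1/995189 ≈ -1.0048e-6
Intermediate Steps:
F(r) = 5
S(L, D) = 12 - L (S(L, D) = 9 + (3 - L) = 12 - L)
h(P) = 388*P*(-557 + P) (h(P) = (388*P)*(-557 + P) = 388*P*(-557 + P))
1/(498611 + h(S(F(-4), -10))) = 1/(498611 + 388*(12 - 1*5)*(-557 + (12 - 1*5))) = 1/(498611 + 388*(12 - 5)*(-557 + (12 - 5))) = 1/(498611 + 388*7*(-557 + 7)) = 1/(498611 + 388*7*(-550)) = 1/(498611 - 1493800) = 1/(-995189) = -1/995189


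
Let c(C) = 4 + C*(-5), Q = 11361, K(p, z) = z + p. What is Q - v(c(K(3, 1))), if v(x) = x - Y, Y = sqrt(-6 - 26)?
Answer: 11377 + 4*I*sqrt(2) ≈ 11377.0 + 5.6569*I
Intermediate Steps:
Y = 4*I*sqrt(2) (Y = sqrt(-32) = 4*I*sqrt(2) ≈ 5.6569*I)
K(p, z) = p + z
c(C) = 4 - 5*C
v(x) = x - 4*I*sqrt(2)
Q - v(c(K(3, 1))) = 11361 - ((4 - 5*(3 + 1)) - 4*I*sqrt(2)) = 11361 - ((4 - 5*4) - 4*I*sqrt(2)) = 11361 - ((4 - 20) - 4*I*sqrt(2)) = 11361 - (-16 - 4*I*sqrt(2)) = 11361 + (16 + 4*I*sqrt(2)) = 11377 + 4*I*sqrt(2)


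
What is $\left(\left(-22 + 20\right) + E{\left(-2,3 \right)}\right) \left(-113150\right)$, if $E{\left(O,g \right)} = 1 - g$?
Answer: $452600$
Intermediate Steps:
$\left(\left(-22 + 20\right) + E{\left(-2,3 \right)}\right) \left(-113150\right) = \left(\left(-22 + 20\right) + \left(1 - 3\right)\right) \left(-113150\right) = \left(-2 + \left(1 - 3\right)\right) \left(-113150\right) = \left(-2 - 2\right) \left(-113150\right) = \left(-4\right) \left(-113150\right) = 452600$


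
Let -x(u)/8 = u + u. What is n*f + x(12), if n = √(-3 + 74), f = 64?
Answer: -192 + 64*√71 ≈ 347.27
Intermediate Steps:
x(u) = -16*u (x(u) = -8*(u + u) = -16*u)
n = √71 ≈ 8.4261
n*f + x(12) = √71*64 - 16*12 = 64*√71 - 192 = -192 + 64*√71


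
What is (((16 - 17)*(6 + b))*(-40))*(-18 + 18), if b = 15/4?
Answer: 0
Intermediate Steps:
b = 15/4 (b = 15*(¼) = 15/4 ≈ 3.7500)
(((16 - 17)*(6 + b))*(-40))*(-18 + 18) = (((16 - 17)*(6 + 15/4))*(-40))*(-18 + 18) = (-1*39/4*(-40))*0 = -39/4*(-40)*0 = 390*0 = 0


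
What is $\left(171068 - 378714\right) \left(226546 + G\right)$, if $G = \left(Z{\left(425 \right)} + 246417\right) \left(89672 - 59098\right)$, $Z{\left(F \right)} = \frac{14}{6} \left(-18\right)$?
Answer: $-1564175680456216$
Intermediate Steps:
$Z{\left(F \right)} = -42$ ($Z{\left(F \right)} = 14 \cdot \frac{1}{6} \left(-18\right) = \frac{7}{3} \left(-18\right) = -42$)
$G = 7532669250$ ($G = \left(-42 + 246417\right) \left(89672 - 59098\right) = 246375 \cdot 30574 = 7532669250$)
$\left(171068 - 378714\right) \left(226546 + G\right) = \left(171068 - 378714\right) \left(226546 + 7532669250\right) = \left(-207646\right) 7532895796 = -1564175680456216$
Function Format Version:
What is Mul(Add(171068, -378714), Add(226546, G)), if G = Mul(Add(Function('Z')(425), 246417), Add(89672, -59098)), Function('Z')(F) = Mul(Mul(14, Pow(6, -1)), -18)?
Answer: -1564175680456216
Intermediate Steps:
Function('Z')(F) = -42 (Function('Z')(F) = Mul(Mul(14, Rational(1, 6)), -18) = Mul(Rational(7, 3), -18) = -42)
G = 7532669250 (G = Mul(Add(-42, 246417), Add(89672, -59098)) = Mul(246375, 30574) = 7532669250)
Mul(Add(171068, -378714), Add(226546, G)) = Mul(Add(171068, -378714), Add(226546, 7532669250)) = Mul(-207646, 7532895796) = -1564175680456216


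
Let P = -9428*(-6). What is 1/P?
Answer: 1/56568 ≈ 1.7678e-5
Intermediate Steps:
P = 56568
1/P = 1/56568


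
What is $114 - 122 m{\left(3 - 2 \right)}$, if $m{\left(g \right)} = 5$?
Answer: $-496$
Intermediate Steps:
$114 - 122 m{\left(3 - 2 \right)} = 114 - 610 = -496$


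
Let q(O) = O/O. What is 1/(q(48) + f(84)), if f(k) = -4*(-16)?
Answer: 1/65 ≈ 0.015385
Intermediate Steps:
f(k) = 64
q(O) = 1
1/(q(48) + f(84)) = 1/(1 + 64) = 1/65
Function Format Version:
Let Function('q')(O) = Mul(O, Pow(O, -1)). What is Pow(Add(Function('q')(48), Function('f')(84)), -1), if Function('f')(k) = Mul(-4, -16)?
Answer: Rational(1, 65) ≈ 0.015385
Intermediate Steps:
Function('f')(k) = 64
Function('q')(O) = 1
Pow(Add(Function('q')(48), Function('f')(84)), -1) = Pow(Add(1, 64), -1) = Pow(65, -1) = Rational(1, 65)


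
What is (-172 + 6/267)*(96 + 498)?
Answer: -9091764/89 ≈ -1.0215e+5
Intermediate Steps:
(-172 + 6/267)*(96 + 498) = (-172 + 6*(1/267))*594 = (-172 + 2/89)*594 = -15306/89*594 = -9091764/89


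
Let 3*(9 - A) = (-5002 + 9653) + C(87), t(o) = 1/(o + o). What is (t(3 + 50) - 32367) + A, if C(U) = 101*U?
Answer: -11714269/318 ≈ -36837.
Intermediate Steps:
t(o) = 1/(2*o)
A = -13411/3 (A = 9 - ((-5002 + 9653) + 101*87)/3 = 9 - (4651 + 8787)/3 = 9 - ⅓*13438 = 9 - 13438/3 = -13411/3 ≈ -4470.3)
(t(3 + 50) - 32367) + A = (1/(2*(3 + 50)) - 32367) - 13411/3 = ((½)/53 - 32367) - 13411/3 = ((½)*(1/53) - 32367) - 13411/3 = (1/106 - 32367) - 13411/3 = -3430901/106 - 13411/3 = -11714269/318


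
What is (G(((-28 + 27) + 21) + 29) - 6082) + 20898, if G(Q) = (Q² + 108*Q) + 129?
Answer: 22638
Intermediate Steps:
G(Q) = 129 + Q² + 108*Q
(G(((-28 + 27) + 21) + 29) - 6082) + 20898 = ((129 + (((-28 + 27) + 21) + 29)² + 108*(((-28 + 27) + 21) + 29)) - 6082) + 20898 = ((129 + ((-1 + 21) + 29)² + 108*((-1 + 21) + 29)) - 6082) + 20898 = ((129 + (20 + 29)² + 108*(20 + 29)) - 6082) + 20898 = ((129 + 49² + 108*49) - 6082) + 20898 = ((129 + 2401 + 5292) - 6082) + 20898 = (7822 - 6082) + 20898 = 1740 + 20898 = 22638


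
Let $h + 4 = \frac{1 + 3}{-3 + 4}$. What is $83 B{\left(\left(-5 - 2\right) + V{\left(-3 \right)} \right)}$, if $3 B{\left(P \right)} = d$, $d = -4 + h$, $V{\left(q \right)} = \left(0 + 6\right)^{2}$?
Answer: $- \frac{332}{3} \approx -110.67$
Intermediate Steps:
$h = 0$ ($h = -4 + \frac{1 + 3}{-3 + 4} = -4 + \frac{4}{1} = -4 + 4 \cdot 1 = -4 + 4 = 0$)
$V{\left(q \right)} = 36$ ($V{\left(q \right)} = 6^{2} = 36$)
$d = -4$ ($d = -4 + 0 = -4$)
$B{\left(P \right)} = - \frac{4}{3}$ ($B{\left(P \right)} = \frac{1}{3} \left(-4\right) = - \frac{4}{3}$)
$83 B{\left(\left(-5 - 2\right) + V{\left(-3 \right)} \right)} = 83 \left(- \frac{4}{3}\right) = - \frac{332}{3}$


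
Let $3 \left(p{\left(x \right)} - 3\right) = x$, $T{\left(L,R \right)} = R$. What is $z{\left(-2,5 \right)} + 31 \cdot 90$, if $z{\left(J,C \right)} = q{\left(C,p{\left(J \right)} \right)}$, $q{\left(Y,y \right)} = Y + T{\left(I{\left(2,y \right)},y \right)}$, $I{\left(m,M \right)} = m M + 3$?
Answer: $\frac{8392}{3} \approx 2797.3$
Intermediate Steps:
$I{\left(m,M \right)} = 3 + M m$ ($I{\left(m,M \right)} = M m + 3 = 3 + M m$)
$p{\left(x \right)} = 3 + \frac{x}{3}$
$q{\left(Y,y \right)} = Y + y$
$z{\left(J,C \right)} = 3 + C + \frac{J}{3}$ ($z{\left(J,C \right)} = C + \left(3 + \frac{J}{3}\right) = 3 + C + \frac{J}{3}$)
$z{\left(-2,5 \right)} + 31 \cdot 90 = \left(3 + 5 + \frac{1}{3} \left(-2\right)\right) + 31 \cdot 90 = \left(3 + 5 - \frac{2}{3}\right) + 2790 = \frac{22}{3} + 2790 = \frac{8392}{3}$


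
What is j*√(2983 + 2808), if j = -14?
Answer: -14*√5791 ≈ -1065.4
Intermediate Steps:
j*√(2983 + 2808) = -14*√(2983 + 2808) = -14*√5791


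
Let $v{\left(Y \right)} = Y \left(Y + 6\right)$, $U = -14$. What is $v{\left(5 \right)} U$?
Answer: $-770$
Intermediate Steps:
$v{\left(Y \right)} = Y \left(6 + Y\right)$
$v{\left(5 \right)} U = 5 \left(6 + 5\right) \left(-14\right) = 5 \cdot 11 \left(-14\right) = 55 \left(-14\right) = -770$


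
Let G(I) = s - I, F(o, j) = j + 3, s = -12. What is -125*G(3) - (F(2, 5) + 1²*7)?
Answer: 1860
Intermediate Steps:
F(o, j) = 3 + j
G(I) = -12 - I
-125*G(3) - (F(2, 5) + 1²*7) = -125*(-12 - 1*3) - ((3 + 5) + 1²*7) = -125*(-12 - 3) - (8 + 1*7) = -125*(-15) - (8 + 7) = 1875 - 1*15 = 1875 - 15 = 1860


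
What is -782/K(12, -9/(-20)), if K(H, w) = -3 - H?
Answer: 782/15 ≈ 52.133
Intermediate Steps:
-782/K(12, -9/(-20)) = -782/(-3 - 1*12) = -782/(-3 - 12) = -782/(-15) = -782*(-1/15) = 782/15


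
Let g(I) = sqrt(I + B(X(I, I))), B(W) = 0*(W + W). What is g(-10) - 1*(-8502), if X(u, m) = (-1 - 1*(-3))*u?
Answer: 8502 + I*sqrt(10) ≈ 8502.0 + 3.1623*I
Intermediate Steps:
X(u, m) = 2*u (X(u, m) = (-1 + 3)*u = 2*u)
B(W) = 0 (B(W) = 0*(2*W) = 0)
g(I) = sqrt(I) (g(I) = sqrt(I + 0) = sqrt(I))
g(-10) - 1*(-8502) = sqrt(-10) - 1*(-8502) = I*sqrt(10) + 8502 = 8502 + I*sqrt(10)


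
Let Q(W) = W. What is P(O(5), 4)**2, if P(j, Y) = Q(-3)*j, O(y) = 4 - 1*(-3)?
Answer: 441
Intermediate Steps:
O(y) = 7 (O(y) = 4 + 3 = 7)
P(j, Y) = -3*j
P(O(5), 4)**2 = (-3*7)**2 = (-21)**2 = 441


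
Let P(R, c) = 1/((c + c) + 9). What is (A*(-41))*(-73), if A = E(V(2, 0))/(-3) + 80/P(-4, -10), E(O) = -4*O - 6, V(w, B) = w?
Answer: -7859618/3 ≈ -2.6199e+6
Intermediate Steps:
P(R, c) = 1/(9 + 2*c) (P(R, c) = 1/(2*c + 9) = 1/(9 + 2*c))
E(O) = -6 - 4*O
A = -2626/3 (A = (-6 - 4*2)/(-3) + 80/(1/(9 + 2*(-10))) = (-6 - 8)*(-⅓) + 80/(1/(9 - 20)) = -14*(-⅓) + 80/(1/(-11)) = 14/3 + 80/(-1/11) = 14/3 + 80*(-11) = 14/3 - 880 = -2626/3 ≈ -875.33)
(A*(-41))*(-73) = -2626/3*(-41)*(-73) = (107666/3)*(-73) = -7859618/3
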